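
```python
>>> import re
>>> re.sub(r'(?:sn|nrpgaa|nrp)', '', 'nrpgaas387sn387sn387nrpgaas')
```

The regex engine tests alternatives in the order written; an earlier branch that matches wins even if a later one would match more.
Matches: at [0:6] → 'nrpgaa'; at [10:12] → 'sn'; at [15:17] → 'sn'; at [20:26] → 'nrpgaa'.
Each match is replaced by ''.

's387387387s'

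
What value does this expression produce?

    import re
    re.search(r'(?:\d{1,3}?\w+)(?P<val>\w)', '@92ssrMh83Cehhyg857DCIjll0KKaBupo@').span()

Pattern: 1 to 3 of a digit (lazy), then one or more of a word character (non-capturing group); then a word character (captured as 'val').
`search` walks the string left to right and returns the first match it finds.
The match spans [1:33] → '92ssrMh83Cehhyg857DCIjll0KKaBupo'.
Captured: group 1 = 'o'.

(1, 33)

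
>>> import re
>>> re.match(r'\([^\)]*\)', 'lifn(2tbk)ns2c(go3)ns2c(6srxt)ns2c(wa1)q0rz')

`match` is anchored at position 0; if the pattern doesn't fit there, it returns None.
Here the pattern fails at index 0, so the call returns None.

None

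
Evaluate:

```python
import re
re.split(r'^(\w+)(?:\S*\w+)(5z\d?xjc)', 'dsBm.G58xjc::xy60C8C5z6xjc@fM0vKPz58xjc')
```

['', 'dsBm', '5z6xjc', '@fM0vKPz58xjc']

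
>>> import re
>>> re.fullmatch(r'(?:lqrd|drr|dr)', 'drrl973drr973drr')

None

`fullmatch` succeeds only if the pattern covers the string from start to end.
Here there's no way to consume every character, so the call returns None.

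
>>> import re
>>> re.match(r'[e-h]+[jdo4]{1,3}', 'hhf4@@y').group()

'hhf4'

Pattern: one or more of a character in [e-h]; then 1 to 3 of one of [jdo4].
With `match`, the pattern is implicitly anchored at the beginning.
The match spans [0:4] → 'hhf4'.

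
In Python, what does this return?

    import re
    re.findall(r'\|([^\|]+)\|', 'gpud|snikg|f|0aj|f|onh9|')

Matches: at [4:11] match '|snikg|', group 1 = 'snikg'; at [12:17] match '|0aj|', group 1 = '0aj'; at [18:24] match '|onh9|', group 1 = 'onh9'.
With a single group, `findall` returns only what that group captured — 3 items.

['snikg', '0aj', 'onh9']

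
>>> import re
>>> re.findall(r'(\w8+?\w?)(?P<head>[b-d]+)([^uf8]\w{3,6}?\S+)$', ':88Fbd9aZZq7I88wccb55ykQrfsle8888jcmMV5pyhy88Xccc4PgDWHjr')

3 groups means the one result is a tuple of 3 captured strings — 1 here.

[('88F', 'bd', '9aZZq7I88wccb55ykQrfsle8888jcmMV5pyhy88Xccc4PgDWHjr')]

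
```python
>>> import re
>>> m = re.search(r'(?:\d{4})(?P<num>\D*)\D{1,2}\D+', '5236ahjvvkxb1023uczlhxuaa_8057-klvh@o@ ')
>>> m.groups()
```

Pattern: exactly 4 of a digit (non-capturing group); then zero or more of a non-digit (captured as 'num'); then 1 to 2 of a non-digit, then one or more of a non-digit.
Unlike `match`, `search` isn't anchored — it looks for the pattern anywhere in the string.
The match spans [0:12] → '5236ahjvvkxb'.
Captured: group 1 = 'ahjvvk'.

('ahjvvk',)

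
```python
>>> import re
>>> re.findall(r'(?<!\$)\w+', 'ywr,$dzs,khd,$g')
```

Because the assertion is negative and zero-width, positions next to the forbidden text are skipped.
No capturing groups, so `findall` returns the 3 full match strings.

['ywr', 'zs', 'khd']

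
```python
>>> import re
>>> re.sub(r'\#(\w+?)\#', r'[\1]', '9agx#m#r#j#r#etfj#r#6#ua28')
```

'9agx[m]r[j]r[etfj]r[6]ua28'

The replacement refers to a captured group, so each match is rewritten using its own captured text.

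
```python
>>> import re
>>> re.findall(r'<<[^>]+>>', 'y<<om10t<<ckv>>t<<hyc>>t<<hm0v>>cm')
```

Scanning left to right: at [1:15] → '<<om10t<<ckv>>'; at [16:23] → '<<hyc>>'; at [24:32] → '<<hm0v>>'.
Since nothing is captured, `findall` lists the 3 matched substrings directly.

['<<om10t<<ckv>>', '<<hyc>>', '<<hm0v>>']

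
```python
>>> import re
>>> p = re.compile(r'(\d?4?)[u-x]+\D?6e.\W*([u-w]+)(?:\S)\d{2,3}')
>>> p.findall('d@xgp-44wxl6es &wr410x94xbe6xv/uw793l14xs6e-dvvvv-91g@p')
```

[('44', 'w')]

This matches optionally a digit, then optionally the literal '4' (captured); then one or more of a character in [u-x], then optionally a non-digit; then the literal '6e', then any character, then zero or more of a non-word character; then one or more of a character in [u-w] (captured); then a non-whitespace character (non-capturing group); then 2 to 3 of a digit.
With 2 capturing groups, `findall` returns a 2-tuple per match.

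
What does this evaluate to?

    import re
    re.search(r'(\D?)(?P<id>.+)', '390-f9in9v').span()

(0, 10)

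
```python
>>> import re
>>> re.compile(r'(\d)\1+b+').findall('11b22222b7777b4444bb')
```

['1', '2', '7', '4']

The backreference `\1` re-matches whatever the first group consumed, character for character.
Matches: at [0:3] match '11b', group 1 = '1'; at [3:9] match '22222b', group 1 = '2'; at [9:14] match '7777b', group 1 = '7'; at [14:20] match '4444bb', group 1 = '4'.
With a single group, `findall` returns only what that group captured — 4 items.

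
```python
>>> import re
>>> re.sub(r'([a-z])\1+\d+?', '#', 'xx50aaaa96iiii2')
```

'#0#6#'

The backreference `\1` re-matches whatever the first group consumed, character for character.
Matches: at [0:3] → 'xx5'; at [4:9] → 'aaaa9'; at [10:15] → 'iiii2'.
Each match is replaced by '#'.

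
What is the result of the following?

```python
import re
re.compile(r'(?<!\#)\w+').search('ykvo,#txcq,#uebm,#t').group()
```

Because the assertion is negative and zero-width, positions next to the forbidden text are skipped.
The match spans [0:4] → 'ykvo'.

'ykvo'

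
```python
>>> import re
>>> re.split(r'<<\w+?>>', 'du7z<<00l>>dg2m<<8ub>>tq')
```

Matches to split on: at [4:11] → '<<00l>>'; at [15:22] → '<<8ub>>'.
The string is cut at each match, leaving 3 pieces.

['du7z', 'dg2m', 'tq']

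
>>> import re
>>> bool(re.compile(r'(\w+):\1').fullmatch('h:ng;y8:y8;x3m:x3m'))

`\1` is not a pattern — it's the concrete string captured by group 1, re-applied verbatim.
`re.fullmatch` is like wrapping the pattern in `^…$` (in single-line mode).
Here the pattern can't cover the whole string, so the call returns None, and `bool(None)` is False.

False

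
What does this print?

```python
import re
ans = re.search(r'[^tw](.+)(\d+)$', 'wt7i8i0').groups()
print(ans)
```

The match spans [2:7] → '7i8i0'.
Captured: group 1 = 'i8i', group 2 = '0'.

('i8i', '0')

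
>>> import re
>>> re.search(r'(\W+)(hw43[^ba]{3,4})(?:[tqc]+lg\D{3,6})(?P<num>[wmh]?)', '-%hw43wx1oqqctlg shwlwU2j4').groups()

This matches one or more of a non-word character (captured); then the literal 'h', then the literal 'w43', then 3 to 4 of any character except [ba] (captured); then one or more of one of [tqc], then the literal 'lg', then 3 to 6 of a non-digit (non-capturing group); then optionally one of [wmh] (captured as 'num').
`re.search` tries every starting position until one works.
The match spans [0:22] → '-%hw43wx1oqqctlg shwlw'.
Captured: group 1 = '-%', group 2 = 'hw43wx1o', group 3 = ''.

('-%', 'hw43wx1o', '')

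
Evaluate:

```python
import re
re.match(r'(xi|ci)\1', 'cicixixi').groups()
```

The match spans [0:4] → 'cici'.
Captured: group 1 = 'ci'.

('ci',)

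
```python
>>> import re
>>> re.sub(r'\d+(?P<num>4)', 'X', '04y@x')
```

'Xy@x'

Every occurrence is swapped for 'X'.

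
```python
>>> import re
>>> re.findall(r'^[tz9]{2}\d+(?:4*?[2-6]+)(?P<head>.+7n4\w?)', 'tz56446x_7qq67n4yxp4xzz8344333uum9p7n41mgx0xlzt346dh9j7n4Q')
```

['x_7qq67n4yxp4xzz8344333uum9p7n41mgx0xlzt346dh9j7n4Q']

The pattern matches anchored at the start of the string; then exactly 2 of one of [tz9], then one or more of a digit; then zero or more of a literal '4' (lazy), then one or more of a character in [2-6] (non-capturing group); then one or more of any character, then the literal '7n4', then optionally a word character (captured as 'head').
Scanning left to right: at [0:58] match 'tz56446x_7qq67n4yxp4xzz8344333uum9p7n41mgx0xlzt346dh9j7n4Q', group 1 = 'x_7qq67n4yxp4xzz8344333uum9p7n41mgx0xlzt346dh9j7n4Q'.
`findall` collects group 1 from the one match (1 total).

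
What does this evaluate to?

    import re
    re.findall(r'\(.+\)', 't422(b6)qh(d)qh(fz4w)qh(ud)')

Matches: at [4:27] → '(b6)qh(d)qh(fz4w)qh(ud)'.
Since nothing is captured, `findall` lists the 1 matched substring directly.

['(b6)qh(d)qh(fz4w)qh(ud)']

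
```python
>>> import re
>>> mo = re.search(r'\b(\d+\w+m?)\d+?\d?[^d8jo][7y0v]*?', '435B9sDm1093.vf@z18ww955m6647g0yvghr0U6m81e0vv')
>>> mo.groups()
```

The match spans [0:13] → '435B9sDm1093.'.
Captured: group 1 = '435B9sDm109'.

('435B9sDm109',)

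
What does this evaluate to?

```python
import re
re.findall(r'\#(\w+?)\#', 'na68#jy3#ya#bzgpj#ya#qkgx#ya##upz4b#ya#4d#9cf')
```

['jy3', 'bzgpj', 'qkgx', 'upz4b', '4d']

Matches: at [4:9] match '#jy3#', group 1 = 'jy3'; at [11:18] match '#bzgpj#', group 1 = 'bzgpj'; at [20:26] match '#qkgx#', group 1 = 'qkgx'; at [29:36] match '#upz4b#', group 1 = 'upz4b'; at [38:42] match '#4d#', group 1 = '4d'.
With a single group, `findall` returns only what that group captured — 5 items.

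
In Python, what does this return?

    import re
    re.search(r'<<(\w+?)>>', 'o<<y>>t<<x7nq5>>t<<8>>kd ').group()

`re.search` tries every starting position until one works.
The match spans [1:6] → '<<y>>'.
Captured: group 1 = 'y'.

'<<y>>'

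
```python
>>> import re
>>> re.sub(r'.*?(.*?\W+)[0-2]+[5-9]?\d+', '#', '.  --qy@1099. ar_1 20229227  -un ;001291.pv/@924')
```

'###.pv/@924'

The `?` after the quantifier makes it lazy — it takes as little as possible before letting the rest of the pattern try.
Each match is replaced by '#'.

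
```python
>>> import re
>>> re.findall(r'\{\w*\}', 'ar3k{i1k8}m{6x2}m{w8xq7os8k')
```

['{i1k8}', '{6x2}']

Matches: at [4:10] → '{i1k8}'; at [11:16] → '{6x2}'.
`findall` yields the raw match text (2 of them) because the pattern has no groups.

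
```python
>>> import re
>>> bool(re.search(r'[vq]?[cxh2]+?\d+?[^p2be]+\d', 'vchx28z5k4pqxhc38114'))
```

True

This matches optionally one of [vq]; then one or more of one of [cxh2] (lazy), then one or more of a digit (lazy); then one or more of any character except [p2be], then a digit.
`re.search` scans for the first position where the pattern succeeds.
The match spans [0:10] → 'vchx28z5k4'.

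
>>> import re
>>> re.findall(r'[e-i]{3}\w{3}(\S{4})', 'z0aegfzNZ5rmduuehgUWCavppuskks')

['5rmd', 'avpp']

Pattern: exactly 3 of a character in [e-i], then exactly 3 of a word character; then exactly 4 of a non-whitespace character (captured).
Because there's exactly one group, `findall` drops the full match and keeps group 1 from each hit.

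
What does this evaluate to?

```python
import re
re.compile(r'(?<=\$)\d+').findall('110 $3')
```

The `(?=…)`/`(?<=…)` assertion just peeks at neighbouring text; it doesn't advance the match position.
No capturing groups, so `findall` returns the 1 full match string.

['3']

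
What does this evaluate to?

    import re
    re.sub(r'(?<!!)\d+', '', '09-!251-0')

'-!2-'

`(?!…)`/`(?<!…)` only lets a position through if the neighbouring text does NOT match; no characters are consumed.
Matches: at [0:2] → '09'; at [5:7] → '51'; at [8:9] → '0'.
Every occurrence is swapped for ''.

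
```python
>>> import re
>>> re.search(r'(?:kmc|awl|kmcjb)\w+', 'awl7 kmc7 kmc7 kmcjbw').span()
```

(0, 4)

Unlike `match`, `search` isn't anchored — it looks for the pattern anywhere in the string.
The match spans [0:4] → 'awl7'.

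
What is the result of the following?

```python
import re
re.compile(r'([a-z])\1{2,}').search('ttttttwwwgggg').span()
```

`\1` is not a pattern — it's the concrete string captured by group 1, re-applied verbatim.
The match spans [0:6] → 'tttttt'.

(0, 6)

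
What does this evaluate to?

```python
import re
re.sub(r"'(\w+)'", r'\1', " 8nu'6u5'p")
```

' 8nu6u5p'

Matches: at [4:9] → "'6u5'".
`\1` in the replacement pulls in group 1's text for each match.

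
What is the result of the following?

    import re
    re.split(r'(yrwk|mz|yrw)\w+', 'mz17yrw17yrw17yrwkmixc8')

Matches to split on: at [0:23] → 'mz17yrw17yrw17yrwkmixc8'.
`re.split` interleaves the captured-group text with the surrounding fragments.

['', 'mz', '']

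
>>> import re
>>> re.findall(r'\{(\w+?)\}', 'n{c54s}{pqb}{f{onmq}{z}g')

['c54s', 'pqb', 'onmq', 'z']

Matches: at [1:7] match '{c54s}', group 1 = 'c54s'; at [7:12] match '{pqb}', group 1 = 'pqb'; at [14:20] match '{onmq}', group 1 = 'onmq'; at [20:23] match '{z}', group 1 = 'z'.
One capturing group, so `findall` returns just the captured substring from each match — 4 in all.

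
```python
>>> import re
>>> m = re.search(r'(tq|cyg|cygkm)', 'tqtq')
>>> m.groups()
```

`re.search` tries every starting position until one works.
The match spans [0:2] → 'tq'.
Captured: group 1 = 'tq'.

('tq',)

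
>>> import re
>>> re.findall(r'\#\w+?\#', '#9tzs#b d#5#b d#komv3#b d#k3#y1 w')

No capturing groups, so `findall` returns the 4 full match strings.

['#9tzs#', '#5#', '#komv3#', '#k3#']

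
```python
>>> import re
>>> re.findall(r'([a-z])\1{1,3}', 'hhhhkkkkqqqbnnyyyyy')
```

After group 1 captures some text, `\1` only succeeds where that same text appears again.
With a single group, `findall` returns only what that group captured — 5 items.

['h', 'k', 'q', 'n', 'y']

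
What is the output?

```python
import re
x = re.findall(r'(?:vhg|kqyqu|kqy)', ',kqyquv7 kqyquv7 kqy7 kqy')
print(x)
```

['kqyqu', 'kqyqu', 'kqy', 'kqy']

Branches in `(...|...)` are attempted left-to-right; the first branch that allows the whole pattern to succeed is taken.
With no groups in the pattern, `findall` gives back each whole match — 4 here.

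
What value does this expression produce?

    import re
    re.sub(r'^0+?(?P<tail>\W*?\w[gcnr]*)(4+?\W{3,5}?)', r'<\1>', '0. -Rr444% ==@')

This matches anchored at the start of the string; then one or more of a literal '0' (lazy); then zero or more of a non-word character (lazy), then a word character, then zero or more of one of [gcnr] (captured as 'tail'); then one or more of a literal '4' (lazy), then 3 to 5 of a non-word character (lazy) (captured).
With the lazy modifier that quantifier settles for the fewest repetitions that let the rest of the pattern succeed (the atoms after it are unaffected and can still be greedy).
Matches: at [0:12] → '0. -Rr444% ='.
The replacement refers to a captured group, so each match is rewritten using its own captured text.

'<. -Rr>=@'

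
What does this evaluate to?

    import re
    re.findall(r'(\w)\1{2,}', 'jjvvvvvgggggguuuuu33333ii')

['v', 'g', 'u', '3']

`\1` has to match the exact text group 1 already captured.
Walking the string: at [2:7] match 'vvvvv', group 1 = 'v'; at [7:13] match 'gggggg', group 1 = 'g'; at [13:18] match 'uuuuu', group 1 = 'u'; at [18:23] match '33333', group 1 = '3'.
Because there's exactly one group, `findall` drops the full match and keeps group 1 from each hit.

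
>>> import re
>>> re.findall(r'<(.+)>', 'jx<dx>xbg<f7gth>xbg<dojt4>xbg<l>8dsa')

Because there's exactly one group, `findall` drops the full match and keeps group 1 from the one hit.

['dx>xbg<f7gth>xbg<dojt4>xbg<l']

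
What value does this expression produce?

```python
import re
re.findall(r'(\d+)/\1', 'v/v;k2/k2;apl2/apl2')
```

[]

One capturing group, so `findall` returns just the captured substring from each match — 0 in all.
Nothing in the string satisfies the pattern, so the list is empty.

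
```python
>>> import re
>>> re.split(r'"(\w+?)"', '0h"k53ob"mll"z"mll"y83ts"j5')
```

['0h', 'k53ob', 'mll', 'z', 'mll', 'y83ts', 'j5']

Matches to split on: at [2:9] → '"k53ob"'; at [12:15] → '"z"'; at [18:25] → '"y83ts"'.
With a capturing group present, the delimiter's captured portion is kept in the result list.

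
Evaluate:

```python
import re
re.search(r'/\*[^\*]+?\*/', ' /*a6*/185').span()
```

(1, 7)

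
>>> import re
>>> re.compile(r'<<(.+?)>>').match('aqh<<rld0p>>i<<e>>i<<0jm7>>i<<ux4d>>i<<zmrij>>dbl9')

`re.match` won't scan ahead — the pattern has to work from the very first character.
Here the string doesn't start with a match, so the call returns None.

None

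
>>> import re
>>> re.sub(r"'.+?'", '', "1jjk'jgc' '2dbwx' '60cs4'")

A `+?`/`*?`/`{m,n}?` starts at its minimum and grows only as far as needed for what follows to match.
Matches: at [4:9] → "'jgc'"; at [10:17] → "'2dbwx'"; at [18:25] → "'60cs4'".
Each match is replaced by ''.

'1jjk  '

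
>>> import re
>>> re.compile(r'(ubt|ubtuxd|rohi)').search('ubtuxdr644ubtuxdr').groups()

('ubt',)

The match spans [0:3] → 'ubt'.
Captured: group 1 = 'ubt'.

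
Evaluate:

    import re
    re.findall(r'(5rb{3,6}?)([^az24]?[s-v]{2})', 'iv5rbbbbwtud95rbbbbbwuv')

[('5rbbbb', 'wtu'), ('5rbbbbb', 'wuv')]

This matches the literal '5r', then 3 to 6 of a literal 'b' (lazy) (captured); then optionally any character except [az24], then exactly 2 of a character in [s-v] (captured).
Walking the string: at [2:11] match '5rbbbbwtu', groups = ('5rbbbb', 'wtu'); at [13:23] match '5rbbbbbwuv', groups = ('5rbbbbb', 'wuv').
With 2 capturing groups, `findall` returns a 2-tuple per match.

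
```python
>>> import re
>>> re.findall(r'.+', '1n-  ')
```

This matches one or more of any character.
Since nothing is captured, `findall` lists the 1 matched substring directly.

['1n-  ']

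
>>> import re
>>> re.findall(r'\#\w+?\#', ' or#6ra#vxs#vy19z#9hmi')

['#6ra#', '#vy19z#']

Walking the string: at [3:8] → '#6ra#'; at [11:18] → '#vy19z#'.
No capturing groups, so `findall` returns the 2 full match strings.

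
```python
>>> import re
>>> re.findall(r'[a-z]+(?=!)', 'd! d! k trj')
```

['d', 'd']

The lookaround is zero-width — it requires the adjacent text to match without consuming it, so the asserted text isn't part of the match.
Walking the string: at [0:1] → 'd'; at [3:4] → 'd'.
No capturing groups, so `findall` returns the 2 full match strings.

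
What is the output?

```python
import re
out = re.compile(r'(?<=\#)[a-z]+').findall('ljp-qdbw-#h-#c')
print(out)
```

Lookahead/lookbehind check context without consuming it, so the matched span excludes the asserted characters.
Walking the string: at [10:11] → 'h'; at [13:14] → 'c'.
With no groups in the pattern, `findall` gives back each whole match — 2 here.

['h', 'c']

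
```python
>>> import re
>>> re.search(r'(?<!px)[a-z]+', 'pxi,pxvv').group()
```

'pxi'

Because the assertion is negative and zero-width, positions next to the forbidden text are skipped.
`re.search` tries every starting position until one works.
The match spans [0:3] → 'pxi'.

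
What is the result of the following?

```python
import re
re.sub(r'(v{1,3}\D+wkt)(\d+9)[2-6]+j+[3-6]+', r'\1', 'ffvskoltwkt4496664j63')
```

'ffvskoltwkt'

Pattern: 1 to 3 of the literal 'v', then one or more of a non-digit, then the literal 'wkt' (captured); then one or more of a digit, then the literal '9' (captured); then one or more of a character in [2-6], then one or more of the literal 'j', then one or more of a character in [3-6].
Matches: at [2:21] → 'vskoltwkt4496664j63'.
Each match is replaced using the text its own group 1 captured.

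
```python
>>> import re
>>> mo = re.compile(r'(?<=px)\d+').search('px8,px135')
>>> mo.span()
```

Lookahead/lookbehind check context without consuming it, so the matched span excludes the asserted characters.
The match spans [2:3] → '8'.

(2, 3)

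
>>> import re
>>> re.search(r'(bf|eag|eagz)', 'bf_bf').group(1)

'bf'

The match spans [0:2] → 'bf'.
Captured: group 1 = 'bf'.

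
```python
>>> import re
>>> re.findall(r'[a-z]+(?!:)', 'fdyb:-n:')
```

['fdy']

A negative assertion filters positions out without eating any characters.
Matches: at [0:3] → 'fdy'.
No capturing groups, so `findall` returns the 1 full match string.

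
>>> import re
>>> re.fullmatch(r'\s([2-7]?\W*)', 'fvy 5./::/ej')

None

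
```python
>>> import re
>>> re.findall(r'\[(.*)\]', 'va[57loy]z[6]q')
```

One capturing group, so `findall` returns just the captured substring from the one match — 1 in all.

['57loy]z[6']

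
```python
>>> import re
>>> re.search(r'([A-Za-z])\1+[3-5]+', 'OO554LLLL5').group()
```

After group 1 captures some text, `\1` only succeeds where that same text appears again.
The match spans [0:5] → 'OO554'.

'OO554'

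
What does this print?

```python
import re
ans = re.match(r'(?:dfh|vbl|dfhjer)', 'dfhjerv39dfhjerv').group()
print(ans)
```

`|` is ordered: at each position the engine commits to the first alternative that works.
With `match`, the pattern is implicitly anchored at the beginning.
The match spans [0:3] → 'dfh'.

dfh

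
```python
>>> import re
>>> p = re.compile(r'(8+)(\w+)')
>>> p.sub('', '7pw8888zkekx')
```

'7pw'

The pattern matches one or more of a literal '8' (captured); then one or more of a word character (captured).
Matches: at [3:12] → '8888zkekx'.
Every occurrence is swapped for ''.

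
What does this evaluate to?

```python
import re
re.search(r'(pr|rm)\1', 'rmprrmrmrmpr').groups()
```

('rm',)

The match spans [4:8] → 'rmrm'.
Captured: group 1 = 'rm'.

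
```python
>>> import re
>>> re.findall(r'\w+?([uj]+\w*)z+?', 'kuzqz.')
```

The pattern matches one or more of a word character (lazy); then one or more of one of [uj], then zero or more of a word character (captured); then one or more of a literal 'z' (lazy).
Matches: at [0:5] match 'kuzqz', group 1 = 'uzq'.
One capturing group, so `findall` returns just the captured substring from the one match — 1 in all.

['uzq']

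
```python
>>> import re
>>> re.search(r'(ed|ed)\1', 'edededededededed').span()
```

(0, 4)

The backreference `\1` re-matches whatever the first group consumed, character for character.
`search` walks the string left to right and returns the first match it finds.
The match spans [0:4] → 'eded'.
Captured: group 1 = 'ed'.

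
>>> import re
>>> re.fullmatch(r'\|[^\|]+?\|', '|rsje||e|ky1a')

`re.fullmatch` requires the pattern to consume the entire string.
Here the pattern can't cover the whole string, so the call returns None.

None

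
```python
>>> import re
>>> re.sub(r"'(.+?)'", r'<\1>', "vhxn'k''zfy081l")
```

"vhxn<k>'zfy081l"

The replacement refers to a captured group, so each match is rewritten using its own captured text.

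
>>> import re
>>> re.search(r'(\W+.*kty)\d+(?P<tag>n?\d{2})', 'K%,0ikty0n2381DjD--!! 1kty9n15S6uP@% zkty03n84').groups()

('%,0ikty0n2381DjD--!! 1kty9n15S6uP@% zkty', 'n84')

The pattern matches one or more of a non-word character, then zero or more of any character, then the literal 'kty' (captured); then one or more of a digit; then optionally a literal 'n', then exactly 2 of a digit (captured as 'tag').
Unlike `match`, `search` isn't anchored — it looks for the pattern anywhere in the string.
The match spans [1:46] → '%,0ikty0n2381DjD--!! 1kty9n15S6uP@% zkty03n84'.
Captured: group 1 = '%,0ikty0n2381DjD--!! 1kty9n15S6uP@% zkty', group 2 = 'n84'.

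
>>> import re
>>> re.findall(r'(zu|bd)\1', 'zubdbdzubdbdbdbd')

['bd', 'bd', 'bd']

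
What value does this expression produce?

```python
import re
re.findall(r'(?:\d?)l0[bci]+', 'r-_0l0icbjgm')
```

['0l0icb']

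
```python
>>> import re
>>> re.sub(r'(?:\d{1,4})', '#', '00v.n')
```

This matches 1 to 4 of a digit (non-capturing group).
Matches: at [0:2] → '00'.
Every occurrence is swapped for '#'.

'#v.n'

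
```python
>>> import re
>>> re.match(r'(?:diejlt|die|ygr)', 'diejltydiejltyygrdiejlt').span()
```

(0, 6)

Alternation isn't longest-match — the leftmost alternative that fits at this position is chosen.
With `match`, the pattern is implicitly anchored at the beginning.
The match spans [0:6] → 'diejlt'.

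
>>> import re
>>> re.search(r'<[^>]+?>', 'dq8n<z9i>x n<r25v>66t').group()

`re.search` tries every starting position until one works.
The match spans [4:9] → '<z9i>'.

'<z9i>'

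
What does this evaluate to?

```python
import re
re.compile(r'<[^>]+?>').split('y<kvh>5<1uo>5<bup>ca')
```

Matches to split on: at [1:6] → '<kvh>'; at [7:12] → '<1uo>'; at [13:18] → '<bup>'.
The string is cut at each match, leaving 4 pieces.

['y', '5', '5', 'ca']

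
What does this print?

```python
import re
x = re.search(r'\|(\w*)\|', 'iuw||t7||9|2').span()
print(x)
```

`search` walks the string left to right and returns the first match it finds.
The match spans [3:5] → '||'.
Captured: group 1 = ''.

(3, 5)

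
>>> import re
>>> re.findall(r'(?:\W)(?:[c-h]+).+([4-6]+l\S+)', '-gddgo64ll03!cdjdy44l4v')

['4l4v']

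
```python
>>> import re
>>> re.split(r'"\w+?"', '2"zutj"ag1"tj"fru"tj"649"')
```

['2', 'ag1', 'fru', '649"']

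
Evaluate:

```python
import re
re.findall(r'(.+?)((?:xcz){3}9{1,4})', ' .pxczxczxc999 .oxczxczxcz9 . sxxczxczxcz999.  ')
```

This matches one or more of any character (lazy) (captured); then the literal 'xcz' repeated 3 times, then 1 to 4 of the literal '9' (captured).
Scanning left to right: at [0:27] match ' .pxczxczxc999 .oxczxczxcz9', groups = (' .pxczxczxc999 .o', 'xczxczxcz9'); at [27:44] match ' . sxxczxczxcz999', groups = (' . sx', 'xczxczxcz999').
Multiple groups make `findall` return tuples — one 2-tuple for each match.

[(' .pxczxczxc999 .o', 'xczxczxcz9'), (' . sx', 'xczxczxcz999')]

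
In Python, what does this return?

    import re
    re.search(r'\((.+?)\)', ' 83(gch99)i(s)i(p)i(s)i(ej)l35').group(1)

'gch99'

The match spans [3:10] → '(gch99)'.
Captured: group 1 = 'gch99'.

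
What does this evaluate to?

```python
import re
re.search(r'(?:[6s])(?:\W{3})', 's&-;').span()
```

(0, 4)

This matches one of [6s] (non-capturing group); then exactly 3 of a non-word character (non-capturing group).
`search` walks the string left to right and returns the first match it finds.
The match spans [0:4] → 's&-;'.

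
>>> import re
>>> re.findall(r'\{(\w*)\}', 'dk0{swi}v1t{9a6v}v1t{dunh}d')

Matches: at [3:8] match '{swi}', group 1 = 'swi'; at [11:17] match '{9a6v}', group 1 = '9a6v'; at [20:26] match '{dunh}', group 1 = 'dunh'.
With a single group, `findall` returns only what that group captured — 3 items.

['swi', '9a6v', 'dunh']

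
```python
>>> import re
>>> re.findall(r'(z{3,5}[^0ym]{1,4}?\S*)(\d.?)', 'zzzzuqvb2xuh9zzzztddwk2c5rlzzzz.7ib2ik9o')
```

[('zzzzuqvb2xuh9zzzztddwk2c5rlzzzz.7ib2ik', '9o')]

This matches 3 to 5 of the literal 'z', then 1 to 4 of any character except [0ym] (lazy), then zero or more of a non-whitespace character (captured); then a digit, then optionally any character (captured).
Walking the string: at [0:40] match 'zzzzuqvb2xuh9zzzztddwk2c5rlzzzz.7ib2ik9o', groups = ('zzzzuqvb2xuh9zzzztddwk2c5rlzzzz.7ib2ik', '9o').
2 groups means the one result is a tuple of 2 captured strings — 1 here.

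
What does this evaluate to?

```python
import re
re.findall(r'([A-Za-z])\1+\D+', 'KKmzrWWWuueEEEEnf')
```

['K']

A backreference is literal: `\1` must see the identical characters the first group matched.
Scanning left to right: at [0:17] match 'KKmzrWWWuueEEEEnf', group 1 = 'K'.
Because there's exactly one group, `findall` drops the full match and keeps group 1 from the one hit.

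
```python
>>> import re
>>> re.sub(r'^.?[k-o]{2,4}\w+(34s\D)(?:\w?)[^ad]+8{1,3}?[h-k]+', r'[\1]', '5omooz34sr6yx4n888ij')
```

'[34sr]'

Pattern: anchored at the start of the string; then optionally any character, then 2 to 4 of a character in [k-o], then one or more of a word character; then the literal '34s', then a non-digit (captured); then optionally a word character (non-capturing group); then one or more of any character except [ad], then 1 to 3 of the literal '8' (lazy); then one or more of a character in [h-k].
Matches: at [0:20] → '5omooz34sr6yx4n888ij'.
The replacement refers to a captured group, so each match is rewritten using its own captured text.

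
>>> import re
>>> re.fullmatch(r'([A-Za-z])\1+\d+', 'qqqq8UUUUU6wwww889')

`re.fullmatch` is like wrapping the pattern in `^…$` (in single-line mode).
Here there's no way to consume every character, so the call returns None.

None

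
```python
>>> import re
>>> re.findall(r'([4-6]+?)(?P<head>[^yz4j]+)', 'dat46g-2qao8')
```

The pattern matches one or more of a character in [4-6] (lazy) (captured); then one or more of any character except [yz4j] (captured as 'head').
The `?` after the quantifier makes it lazy — it takes as little as possible before letting the rest of the pattern try.
Matches: at [3:12] match '46g-2qao8', groups = ('4', '6g-2qao8').
With 2 capturing groups, `findall` returns a 2-tuple per match.

[('4', '6g-2qao8')]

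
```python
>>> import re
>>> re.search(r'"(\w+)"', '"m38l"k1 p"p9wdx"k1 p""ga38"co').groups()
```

('m38l',)

The match spans [0:6] → '"m38l"'.
Captured: group 1 = 'm38l'.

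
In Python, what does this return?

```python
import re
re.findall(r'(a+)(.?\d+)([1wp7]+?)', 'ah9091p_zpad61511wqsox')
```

Pattern: one or more of a literal 'a' (captured); then optionally any character, then one or more of a digit (captured); then one or more of one of [1wp7] (lazy) (captured).
Multiple groups make `findall` return tuples — one 3-tuple for each match.

[('a', 'h9091', 'p'), ('a', 'd61511', 'w')]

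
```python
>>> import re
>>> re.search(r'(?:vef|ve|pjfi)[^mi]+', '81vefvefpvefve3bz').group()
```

'vefvefpvefve3bz'

The match spans [2:17] → 'vefvefpvefve3bz'.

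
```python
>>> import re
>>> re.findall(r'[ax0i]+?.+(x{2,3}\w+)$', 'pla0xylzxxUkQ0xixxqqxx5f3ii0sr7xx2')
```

With a single group, `findall` returns only what that group captured — 1 item.

['xx2']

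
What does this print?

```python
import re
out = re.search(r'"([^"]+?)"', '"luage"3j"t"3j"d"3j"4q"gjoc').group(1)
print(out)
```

luage

`re.search` scans for the first position where the pattern succeeds.
The match spans [0:7] → '"luage"'.
Captured: group 1 = 'luage'.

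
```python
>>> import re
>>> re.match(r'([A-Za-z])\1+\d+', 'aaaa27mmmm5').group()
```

After group 1 captures some text, `\1` only succeeds where that same text appears again.
With `match`, the pattern is implicitly anchored at the beginning.
The match spans [0:6] → 'aaaa27'.
Captured: group 1 = 'a'.

'aaaa27'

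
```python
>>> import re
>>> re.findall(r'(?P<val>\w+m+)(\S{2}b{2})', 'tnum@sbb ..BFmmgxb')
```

[('tnum', '@sbb')]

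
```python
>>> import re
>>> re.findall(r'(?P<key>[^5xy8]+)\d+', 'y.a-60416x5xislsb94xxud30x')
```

['.a-6041', 'islsb9', 'ud3']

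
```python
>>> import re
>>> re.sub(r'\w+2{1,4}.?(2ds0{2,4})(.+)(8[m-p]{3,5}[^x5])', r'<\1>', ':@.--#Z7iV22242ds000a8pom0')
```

':@.--#<2ds000>'

This matches one or more of a word character, then 1 to 4 of the literal '2', then optionally any character; then the literal '2ds', then 2 to 4 of the literal '0' (captured); then one or more of any character (captured); then a literal '8', then 3 to 5 of a character in [m-p], then any character except [x5] (captured).
`\1` in the replacement pulls in group 1's text for each match.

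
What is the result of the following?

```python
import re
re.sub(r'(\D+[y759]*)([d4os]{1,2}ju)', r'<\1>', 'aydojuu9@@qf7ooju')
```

'<ayd>u9<@@qf7>'

This matches one or more of a non-digit, then zero or more of one of [y759] (captured); then 1 to 2 of one of [d4os], then the literal 'ju' (captured).
Matches: at [0:6] → 'aydoju'; at [8:17] → '@@qf7ooju'.
Each match is replaced using the text its own group 1 captured.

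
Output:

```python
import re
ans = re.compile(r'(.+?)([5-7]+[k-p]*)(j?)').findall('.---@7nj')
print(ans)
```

Multiple groups make `findall` return tuples — one 3-tuple for the one match.

[('.---@', '7n', 'j')]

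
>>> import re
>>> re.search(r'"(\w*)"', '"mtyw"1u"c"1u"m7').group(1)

The match spans [0:6] → '"mtyw"'.
Captured: group 1 = 'mtyw'.

'mtyw'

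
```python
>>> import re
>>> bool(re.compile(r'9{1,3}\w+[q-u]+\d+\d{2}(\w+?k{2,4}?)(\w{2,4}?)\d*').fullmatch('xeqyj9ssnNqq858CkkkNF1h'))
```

False

For `fullmatch`, every character of the input must be accounted for by the pattern.
Here the pattern can't cover the whole string, so the call returns None, and `bool(None)` is False.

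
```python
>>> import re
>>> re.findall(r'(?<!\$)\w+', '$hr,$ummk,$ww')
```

['r', 'mmk', 'w']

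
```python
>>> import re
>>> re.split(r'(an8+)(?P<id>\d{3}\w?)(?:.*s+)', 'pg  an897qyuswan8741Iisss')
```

The group in the pattern means `split` returns the separators' captures alongside the pieces.

['pg  an897qyusw', 'an8', '741I', '']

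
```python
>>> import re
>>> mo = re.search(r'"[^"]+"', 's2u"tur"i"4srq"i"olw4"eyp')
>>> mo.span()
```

The match spans [3:8] → '"tur"'.

(3, 8)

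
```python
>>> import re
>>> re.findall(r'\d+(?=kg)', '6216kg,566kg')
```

['6216', '566']

Lookahead/lookbehind check context without consuming it, so the matched span excludes the asserted characters.
Since nothing is captured, `findall` lists the 2 matched substrings directly.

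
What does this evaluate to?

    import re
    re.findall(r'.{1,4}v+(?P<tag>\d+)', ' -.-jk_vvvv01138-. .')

['01138']

This matches 1 to 4 of any character, then one or more of the literal 'v'; then one or more of a digit (captured as 'tag').
Matches: at [3:16] match '-jk_vvvv01138', group 1 = '01138'.
`findall` collects group 1 from the one match (1 total).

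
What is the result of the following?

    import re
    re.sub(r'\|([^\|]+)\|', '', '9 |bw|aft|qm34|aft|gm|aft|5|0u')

'9 aftaftaft0u'

Matches: at [2:6] → '|bw|'; at [9:15] → '|qm34|'; at [18:22] → '|gm|'; at [25:28] → '|5|'.
`sub` substitutes '' at each match site.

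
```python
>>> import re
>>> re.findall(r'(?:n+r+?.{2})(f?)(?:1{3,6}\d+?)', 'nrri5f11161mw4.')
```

['f']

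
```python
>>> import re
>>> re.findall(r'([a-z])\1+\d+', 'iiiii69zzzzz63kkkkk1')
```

['i', 'z', 'k']

`\1` has to match the exact text group 1 already captured.
Walking the string: at [0:7] match 'iiiii69', group 1 = 'i'; at [7:14] match 'zzzzz63', group 1 = 'z'; at [14:20] match 'kkkkk1', group 1 = 'k'.
With a single group, `findall` returns only what that group captured — 3 items.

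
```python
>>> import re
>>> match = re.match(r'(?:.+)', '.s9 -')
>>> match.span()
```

(0, 5)

The pattern matches one or more of any character (non-capturing group).
`re.match` won't scan ahead — the pattern has to work from the very first character.
The match spans [0:5] → '.s9 -'.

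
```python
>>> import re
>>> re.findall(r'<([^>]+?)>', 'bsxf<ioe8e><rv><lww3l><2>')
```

Walking the string: at [4:11] match '<ioe8e>', group 1 = 'ioe8e'; at [11:15] match '<rv>', group 1 = 'rv'; at [15:22] match '<lww3l>', group 1 = 'lww3l'; at [22:25] match '<2>', group 1 = '2'.
One capturing group, so `findall` returns just the captured substring from each match — 4 in all.

['ioe8e', 'rv', 'lww3l', '2']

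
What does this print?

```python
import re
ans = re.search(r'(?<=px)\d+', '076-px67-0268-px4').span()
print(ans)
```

Because the assertion is zero-width, the text it checks is not consumed and won't appear in the result.
The match spans [6:8] → '67'.

(6, 8)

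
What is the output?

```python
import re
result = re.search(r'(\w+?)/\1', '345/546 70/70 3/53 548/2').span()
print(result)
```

`\1` is not a pattern — it's the concrete string captured by group 1, re-applied verbatim.
The match spans [2:5] → '5/5'.

(2, 5)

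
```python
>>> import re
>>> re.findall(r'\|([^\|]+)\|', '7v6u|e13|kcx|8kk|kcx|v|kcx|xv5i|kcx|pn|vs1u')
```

Scanning left to right: at [4:9] match '|e13|', group 1 = 'e13'; at [12:17] match '|8kk|', group 1 = '8kk'; at [20:23] match '|v|', group 1 = 'v'; at [26:32] match '|xv5i|', group 1 = 'xv5i'; at [35:39] match '|pn|', group 1 = 'pn'.
With a single group, `findall` returns only what that group captured — 5 items.

['e13', '8kk', 'v', 'xv5i', 'pn']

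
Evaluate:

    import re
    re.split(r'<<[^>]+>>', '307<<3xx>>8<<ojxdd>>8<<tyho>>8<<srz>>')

['307', '8', '8', '8', '']

Matches to split on: at [3:10] → '<<3xx>>'; at [11:20] → '<<ojxdd>>'; at [21:29] → '<<tyho>>'; at [30:37] → '<<srz>>'.
`split` removes every match and returns the 5 fragments in between.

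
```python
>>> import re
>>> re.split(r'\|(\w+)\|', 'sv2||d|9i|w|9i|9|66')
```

With a capturing group present, the delimiter's captured portion is kept in the result list.

['sv2|', 'd', '9i', 'w', '9i', '9', '66']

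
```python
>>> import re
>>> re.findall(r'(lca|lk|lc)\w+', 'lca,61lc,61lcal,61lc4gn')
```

`|` is ordered: at each position the engine commits to the first alternative that works.
Scanning left to right: at [0:3] match 'lca', group 1 = 'lc'; at [11:15] match 'lcal', group 1 = 'lca'; at [18:23] match 'lc4gn', group 1 = 'lc'.
Because there's exactly one group, `findall` drops the full match and keeps group 1 from each hit.

['lc', 'lca', 'lc']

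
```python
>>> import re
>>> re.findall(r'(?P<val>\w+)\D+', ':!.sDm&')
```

['sDm']

This matches one or more of a word character (captured as 'val'); then one or more of a non-digit.
Walking the string: at [3:7] match 'sDm&', group 1 = 'sDm'.
`findall` collects group 1 from the one match (1 total).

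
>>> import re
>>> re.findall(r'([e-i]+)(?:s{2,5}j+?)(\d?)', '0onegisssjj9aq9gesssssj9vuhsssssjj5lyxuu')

[('egi', ''), ('ge', '9'), ('h', '')]

`findall` packs the 2 group values into a tuple for every match.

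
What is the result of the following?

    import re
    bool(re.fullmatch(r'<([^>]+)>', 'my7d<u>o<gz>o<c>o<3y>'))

`fullmatch` succeeds only if the pattern covers the string from start to end.
Here there's no way to consume every character, so the call returns None, and `bool(None)` is False.

False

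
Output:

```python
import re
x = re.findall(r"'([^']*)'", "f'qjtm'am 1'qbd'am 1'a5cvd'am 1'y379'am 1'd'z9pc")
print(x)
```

Scanning left to right: at [1:7] match "'qjtm'", group 1 = 'qjtm'; at [11:16] match "'qbd'", group 1 = 'qbd'; at [20:27] match "'a5cvd'", group 1 = 'a5cvd'; at [31:37] match "'y379'", group 1 = 'y379'; at [41:44] match "'d'", group 1 = 'd'.
`findall` collects group 1 from each match (5 total).

['qjtm', 'qbd', 'a5cvd', 'y379', 'd']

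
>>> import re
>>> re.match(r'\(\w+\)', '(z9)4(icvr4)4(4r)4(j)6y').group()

`re.match` only tries the pattern at the start of the string.
The match spans [0:4] → '(z9)'.

'(z9)'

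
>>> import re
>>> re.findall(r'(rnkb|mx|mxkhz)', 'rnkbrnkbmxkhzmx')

Branches in `(...|...)` are attempted left-to-right; the first branch that allows the whole pattern to succeed is taken.
Walking the string: at [0:4] match 'rnkb', group 1 = 'rnkb'; at [4:8] match 'rnkb', group 1 = 'rnkb'; at [8:10] match 'mx', group 1 = 'mx'; at [13:15] match 'mx', group 1 = 'mx'.
With a single group, `findall` returns only what that group captured — 4 items.

['rnkb', 'rnkb', 'mx', 'mx']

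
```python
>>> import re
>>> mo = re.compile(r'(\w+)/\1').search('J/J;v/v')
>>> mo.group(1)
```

'J'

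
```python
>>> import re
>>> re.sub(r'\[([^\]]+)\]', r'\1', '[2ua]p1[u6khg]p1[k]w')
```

'2uap1u6khgp1kw'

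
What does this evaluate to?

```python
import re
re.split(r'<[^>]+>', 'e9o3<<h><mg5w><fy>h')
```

Each match becomes a cut point; 4 segments remain.

['e9o3', '', '', 'h']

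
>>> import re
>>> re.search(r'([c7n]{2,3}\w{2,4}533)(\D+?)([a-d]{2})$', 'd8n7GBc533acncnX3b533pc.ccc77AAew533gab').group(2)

This matches 2 to 3 of one of [c7n], then 2 to 4 of a word character, then the literal '533' (captured); then one or more of a non-digit (lazy) (captured); then exactly 2 of a character in [a-d] (captured); then anchored at the end.
`search` walks the string left to right and returns the first match it finds.
The match spans [26:39] → 'c77AAew533gab'.
Captured: group 1 = 'c77AAew533', group 2 = 'g', group 3 = 'ab'.

'g'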